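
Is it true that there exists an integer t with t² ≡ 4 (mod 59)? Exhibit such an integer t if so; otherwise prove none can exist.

t = 57

Take t = 57. Then 57² = 3249 = 55·59 + 4, so 57² ≡ 4 (mod 59).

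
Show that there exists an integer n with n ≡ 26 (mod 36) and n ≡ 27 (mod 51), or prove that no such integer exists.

gcd(36, 51) = 3. If n ≡ 26 (mod 36) and n ≡ 27 (mod 51), then n ≡ 26 (mod 3) and n ≡ 27 (mod 3).
But 26 mod 3 = 2 while 27 mod 3 = 0, a contradiction.
Therefore no such n exists.

No such integer exists.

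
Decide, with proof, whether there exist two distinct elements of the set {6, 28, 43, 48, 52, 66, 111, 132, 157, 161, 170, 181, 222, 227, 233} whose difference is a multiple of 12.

The pair (6, 66) works.

6 mod 12 = 6 and 66 mod 12 = 6, so 66 − 6 = 60 = 5·12.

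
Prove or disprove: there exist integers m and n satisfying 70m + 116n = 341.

Both 70 and 116 are divisible by gcd(70, 116) = 2, hence so is any combination 70m + 116n.
But 341 is not a multiple of 2 (it leaves remainder 1).
Hence no integers m, n satisfy the equation.

There are no such integers.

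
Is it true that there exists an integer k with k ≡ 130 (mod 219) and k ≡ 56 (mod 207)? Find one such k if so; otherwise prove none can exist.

No such integer exists.

gcd(219, 207) = 3. If k ≡ 130 (mod 219) and k ≡ 56 (mod 207), then k ≡ 130 (mod 3) and k ≡ 56 (mod 3).
However 130 ≡ 1 and 56 ≡ 2 (mod 3), and 1 ≠ 2.
So no integer satisfies both congruences.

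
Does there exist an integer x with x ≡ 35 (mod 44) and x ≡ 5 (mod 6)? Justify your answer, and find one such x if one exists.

gcd(44, 6) = 2. A simultaneous solution exists iff 35 ≡ 5 (mod 2); here 35 mod 2 = 1 = 5 mod 2, so it does.
The smallest candidate x = 35 works directly: 35 ≡ 5 (mod 6).
Indeed 35 ≡ 35 (mod 44) and 35 ≡ 5 (mod 6).

x = 35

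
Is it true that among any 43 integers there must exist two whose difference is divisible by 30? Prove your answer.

There are exactly 30 possible remainders on division by 30.
With 43 integers and only 30 classes, the pigeonhole principle forces two of them, say a and b, into the same class.
Their difference a − b is then a multiple of 30.

Yes.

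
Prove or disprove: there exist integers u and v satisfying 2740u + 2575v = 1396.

No such integers exist.

Both 2740 and 2575 are divisible by gcd(2740, 2575) = 5, hence so is any combination 2740u + 2575v.
But 1396 is not a multiple of 5 (it leaves remainder 1).
So the equation is unsolvable over ℤ.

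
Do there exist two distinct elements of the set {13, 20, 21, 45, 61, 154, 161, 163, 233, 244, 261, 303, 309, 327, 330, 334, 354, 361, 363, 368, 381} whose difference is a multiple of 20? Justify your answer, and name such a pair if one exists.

The pair (13, 233) works.

13 mod 20 = 13 and 233 mod 20 = 13, so 233 − 13 = 220 = 11·20.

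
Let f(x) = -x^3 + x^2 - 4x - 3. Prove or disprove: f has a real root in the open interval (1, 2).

No.

Evaluate at the endpoints: f(1) = -7, f(2) = -15 — same sign (negative).
The derivative f'(x) = -3x^2 + 2x - 4 is a quadratic with discriminant 2² − 4·(-3)·(-4) = -44 < 0; it never vanishes, so it is always negative (sign of the leading coefficient).
Hence f is strictly decreasing on ℝ, and in particular on [1, 2]. A strictly monotone function with same-sign endpoint values stays negative on the whole interval, so f has no zero in (1, 2).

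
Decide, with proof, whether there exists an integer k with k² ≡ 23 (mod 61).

No, no such integer exists.

Apply Euler's criterion with the prime 61: 23 is a quadratic residue iff 23^30 ≡ 1 (mod 61), and a non-residue iff it is ≡ −1.
Repeated squaring mod 61: 23^2 = 529 ≡ 41; 23^4 ≡ 41² = 1681 ≡ 34; 23^8 ≡ 34² = 1156 ≡ 58; 23^16 ≡ 58² = 3364 ≡ 9.
Since 30 = 16 + 8 + 4 + 2, 23^30 ≡ 9 · 58 · 34 · 41; multiplying out mod 61: 9·58 = 522 ≡ 34, then 34·34 = 1156 ≡ 58, then 58·41 = 2378 ≡ 60. Thus 23^30 ≡ 60 ≡ −1 (mod 61).
The value −1 means 23 is a non-residue modulo 61, so k² ≡ 23 (mod 61) is impossible.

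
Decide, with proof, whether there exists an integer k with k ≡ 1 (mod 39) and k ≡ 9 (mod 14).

k = 79

Since 39 and 14 share no common factor, CRT says the pair of congruences has a solution (unique mod 546).
Any solution of the first congruence is k = 1 + 39t; substituting into the second, 39t ≡ 9 − 1 ≡ 8 (mod 14).
39 ≡ 11 (mod 14), so this reads 11t ≡ 8 (mod 14). To invert 11 modulo 14: 14 = 1·11 + 3, 11 = 3·3 + 2, 3 = 1·2 + 1, 2 = 2·1 + 0, and unwinding, 1 = 3 − 1·2 = 3 − (11 − 3·3) = −11 + 4·3 = −11 + 4·(14 − 1·11) = 4·14 − 5·11. Thus 11⁻¹ ≡ -5 ≡ 9 (mod 14).
Therefore t ≡ 9·8 = 72 ≡ 2 (mod 14).
Taking t = 2 gives k = 1 + 39·2 = 79.
Indeed 79 ≡ 1 (mod 39) and 79 ≡ 9 (mod 14).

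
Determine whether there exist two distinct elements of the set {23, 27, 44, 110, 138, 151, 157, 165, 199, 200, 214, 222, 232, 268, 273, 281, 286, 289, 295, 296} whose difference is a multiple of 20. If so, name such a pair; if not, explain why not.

No such pair exists.

Reduce each element modulo 20: 23↦3, 27↦7, 44↦4, 110↦10, 138↦18, 151↦11, 157↦17, 165↦5, 199↦19, 200↦0, 214↦14, 222↦2, 232↦12, 268↦8, 273↦13, 281↦1, 286↦6, 289↦9, 295↦15, 296↦16.
All 20 residues are distinct, so no two elements differ by a multiple of 20.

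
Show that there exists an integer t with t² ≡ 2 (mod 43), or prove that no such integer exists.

43 is prime, so by Euler's criterion 2 is a square mod 43 iff 2^((43−1)/2) = 2^21 ≡ 1 (mod 43).
Squaring successively (mod 43): 2^2 = 4 ≡ 4; 2^4 ≡ 4² = 16 ≡ 16; 2^8 ≡ 16² = 256 ≡ 41; 2^16 ≡ 41² = 1681 ≡ 4.
Since 21 = 16 + 4 + 1, 2^21 ≡ 4 · 16 · 2; multiplying out mod 43: 4·16 = 64 ≡ 21, then 21·2 = 42 ≡ 42. Thus 2^21 ≡ 42 ≡ −1 (mod 43).
The value −1 means 2 is a non-residue modulo 43, so t² ≡ 2 (mod 43) is impossible.

There is no such integer.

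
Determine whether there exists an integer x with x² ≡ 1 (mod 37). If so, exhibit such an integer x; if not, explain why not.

x = 36 works: 36² = 1296, and 1296 − 1 = 1295 = 35·37.

x = 36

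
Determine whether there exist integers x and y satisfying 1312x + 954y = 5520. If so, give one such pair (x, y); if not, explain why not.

x = 138, y = -184

Every value of 1312x + 954y is a multiple of gcd(1312, 954) = 2; since 2 ∣ 5520, solutions exist.
Dividing through by 2 reduces the equation to 656x + 477y = 2760.
Run the Euclidean algorithm on 656 and 477: 656 = 1·477 + 179, 477 = 2·179 + 119, 179 = 1·119 + 60, 119 = 1·60 + 59, 60 = 1·59 + 1, 59 = 59·1 + 0.
Working back up the chain: 1 = 60 − 1·59 = 60 − (119 − 1·60) = −119 + 2·60 = −119 + 2·(179 − 1·119) = 2·179 − 3·119 = 2·179 − 3·(477 − 2·179) = −3·477 + 8·179 = −3·477 + 8·(656 − 1·477) = 8·656 − 11·477. So 656·8 + 477·(-11) = 1.
Scaling by 2760 gives the particular solution (x, y) = (22080, -30360).
Subtracting 46·477 from x and adding 46·656 to y gives the tidier solution (138, -184).
Check: 1312·138 + 954·(-184) = 181056 − 175536 = 5520. ✓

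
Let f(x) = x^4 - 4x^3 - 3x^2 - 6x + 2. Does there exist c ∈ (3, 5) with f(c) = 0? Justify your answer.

Yes, f has a root in the interval.

f(3) = -70 and f(5) = 22, which have opposite signs.
f is continuous everywhere (it is a polynomial), in particular on [3, 5].
The Intermediate Value Theorem then guarantees some c ∈ (3, 5) with f(c) = 0.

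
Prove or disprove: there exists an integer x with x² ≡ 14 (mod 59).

There is no such integer.

Apply Euler's criterion with the prime 59: 14 is a quadratic residue iff 14^29 ≡ 1 (mod 59), and a non-residue iff it is ≡ −1.
Squaring successively (mod 59): 14^2 = 196 ≡ 19; 14^4 ≡ 19² = 361 ≡ 7; 14^8 ≡ 7² = 49 ≡ 49; 14^16 ≡ 49² = 2401 ≡ 41.
Since 29 = 16 + 8 + 4 + 1, 14^29 ≡ 41 · 49 · 7 · 14; multiplying out mod 59: 41·49 = 2009 ≡ 3, then 3·7 = 21 ≡ 21, then 21·14 = 294 ≡ 58. Thus 14^29 ≡ 58 ≡ −1 (mod 59).
By Euler's criterion 14 is a quadratic non-residue mod 59: no x satisfies x² ≡ 14 (mod 59).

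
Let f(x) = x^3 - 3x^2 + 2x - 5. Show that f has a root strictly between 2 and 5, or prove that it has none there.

f(2) = -5 and f(5) = 55, which have opposite signs.
Since f is a polynomial it is continuous on [2, 5].
By the Intermediate Value Theorem, f takes the value 0 somewhere in the open interval.

Yes, f has a root in the interval.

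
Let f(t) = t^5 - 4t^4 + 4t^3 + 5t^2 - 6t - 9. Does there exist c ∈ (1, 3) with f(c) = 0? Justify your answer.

f(1) = -9 and f(3) = 45, which have opposite signs.
f is continuous everywhere (it is a polynomial), in particular on [1, 3].
So by the Intermediate Value Theorem there is a c strictly between 1 and 3 with f(c) = 0.

Yes, f has a root in the interval.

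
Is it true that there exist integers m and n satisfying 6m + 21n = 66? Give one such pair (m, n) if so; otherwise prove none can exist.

m = 4, n = 2

gcd(6, 21) = 3, and 3 divides 66, so integer solutions exist.
Dividing through by 3 reduces the equation to 2m + 7n = 22.
Run the Euclidean algorithm on 7 and 2: 7 = 3·2 + 1, 2 = 2·1 + 0.
Unwinding: 1 = 7 − 3·2, i.e. 2·(-3) + 7·1 = 1.
Times 22: 2·(-66) + 7·22 = 22, so (-66, 22) solves it.
Adding 10·7 to m and subtracting 10·2 from n gives the tidier solution (4, 2).
Indeed 6·4 + 21·2 = 24 + 42 = 66.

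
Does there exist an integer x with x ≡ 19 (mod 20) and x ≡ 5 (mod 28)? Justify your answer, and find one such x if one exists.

gcd(20, 28) = 4. If x ≡ 19 (mod 20) and x ≡ 5 (mod 28), then x ≡ 19 (mod 4) and x ≡ 5 (mod 4).
These are incompatible: 19 − 5 = 14 is not divisible by 4.
So no integer satisfies both congruences.

No, no such integer exists.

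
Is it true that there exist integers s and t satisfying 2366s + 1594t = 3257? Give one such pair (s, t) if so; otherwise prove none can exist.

No, no such integers exist.

gcd(2366, 1594) = 2, so every integer of the form 2366s + 1594t is a multiple of 2.
But 3257 is not a multiple of 2 (it leaves remainder 1).
Hence no integers s, t satisfy the equation.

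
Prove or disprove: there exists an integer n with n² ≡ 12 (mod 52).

n = 8 works: 8² = 64, and 64 − 12 = 52 = 1·52.

n = 8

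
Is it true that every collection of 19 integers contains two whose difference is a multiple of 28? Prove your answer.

No; for instance {26, 27, 28, 29, 30, 31, 32, 33, 34, 35, 36, 37, 38, 39, 40, 41, 42, 43, 44} is a counterexample.

Try 19 consecutive integers, 26, 27, …, 44. Their remainders mod 28 are 26, 27, 0, 1, 2, 3, 4, 5, 6, 7, 8, 9, 10, 11, 12, 13, 14, 15, 16 — pairwise different, as any 19 ≤ 28 consecutive integers have distinct residues.
Any two of them differ by at most 18 < 28 and by at least 1, so no difference is a multiple of 28.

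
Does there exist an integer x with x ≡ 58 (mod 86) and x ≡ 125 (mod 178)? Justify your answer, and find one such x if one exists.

No such integer exists.

Both moduli are multiples of 2 = gcd(86, 178), so any solution would satisfy x ≡ 58 and x ≡ 125 modulo 2 simultaneously.
These are incompatible: 58 − 125 = -67 is not divisible by 2.
So no integer satisfies both congruences.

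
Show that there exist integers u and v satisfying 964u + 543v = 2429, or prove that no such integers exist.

964 and 543 are coprime, so 964u + 543v ranges over all of ℤ.
Run the Euclidean algorithm on 964 and 543: 964 = 1·543 + 421, 543 = 1·421 + 122, 421 = 3·122 + 55, 122 = 2·55 + 12, 55 = 4·12 + 7, 12 = 1·7 + 5, 7 = 1·5 + 2, 5 = 2·2 + 1, 2 = 2·1 + 0.
Working back up the chain: 1 = 5 − 2·2 = 5 − 2·(7 − 1·5) = −2·7 + 3·5 = −2·7 + 3·(12 − 1·7) = 3·12 − 5·7 = 3·12 − 5·(55 − 4·12) = −5·55 + 23·12 = −5·55 + 23·(122 − 2·55) = 23·122 − 51·55 = 23·122 − 51·(421 − 3·122) = −51·421 + 176·122 = −51·421 + 176·(543 − 1·421) = 176·543 − 227·421 = 176·543 − 227·(964 − 1·543) = −227·964 + 403·543. So 964·(-227) + 543·403 = 1.
Times 2429: 964·(-551383) + 543·978887 = 2429, so (-551383, 978887) solves it.
Shifting by a multiple of (543, −964) keeps it a solution: u = -551383 + 1016·543 = 305, v = 978887 − 1016·964 = -537.
Indeed 964·305 + 543·(-537) = 294020 − 291591 = 2429.

u = 305, v = -537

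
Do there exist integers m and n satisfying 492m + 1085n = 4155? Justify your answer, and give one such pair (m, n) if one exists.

m = 240, n = -105

Since gcd(492, 1085) = 1, every integer is an integer combination of 492 and 1085.
Euclidean algorithm: 1085 = 2·492 + 101, 492 = 4·101 + 88, 101 = 1·88 + 13, 88 = 6·13 + 10, 13 = 1·10 + 3, 10 = 3·3 + 1, 3 = 3·1 + 0.
Back-substituting, 1 = 10 − 3·3 = 10 − 3·(13 − 1·10) = −3·13 + 4·10 = −3·13 + 4·(88 − 6·13) = 4·88 − 27·13 = 4·88 − 27·(101 − 1·88) = −27·101 + 31·88 = −27·101 + 31·(492 − 4·101) = 31·492 − 151·101 = 31·492 − 151·(1085 − 2·492) = −151·1085 + 333·492; that is, 492·333 + 1085·(-151) = 1.
Times 4155: 492·1383615 + 1085·(-627405) = 4155, so (1383615, -627405) solves it.
Shifting by a multiple of (1085, −492) keeps it a solution: m = 1383615 − 1275·1085 = 240, n = -627405 + 1275·492 = -105.
Indeed 492·240 + 1085·(-105) = 118080 − 113925 = 4155.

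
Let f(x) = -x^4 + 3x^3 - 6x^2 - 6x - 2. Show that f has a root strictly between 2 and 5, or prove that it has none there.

f has no root in that interval.

The endpoint values f(2) = -30 and f(5) = -432 are both negative. Claim: f(x) < 0 for every x in (2, 5).
Substitute x = 2 + u, where 0 < u < 3 on the interval. Expanding, f(2 + u) = -u^4 - 5u^3 - 12u^2 - 26u - 30.
The nonzero coefficients here are all negative, so for u > 0 every term is negative (or zero), and the constant term -30 is strictly negative.
Therefore f(x) < 0 throughout (2, 5), and f has no zero there.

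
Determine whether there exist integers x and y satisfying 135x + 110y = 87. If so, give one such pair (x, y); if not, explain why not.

No, no such integers exist.

Any value of 135x + 110y is a multiple of gcd(135, 110) = 5.
However 87 leaves remainder 2 on division by 5.
Therefore 135x + 110y = 87 has no solution in integers.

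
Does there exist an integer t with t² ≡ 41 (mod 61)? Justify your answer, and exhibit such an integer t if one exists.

t = 23

Take t = 23. Then 23² = 529 = 8·61 + 41, so 23² ≡ 41 (mod 61).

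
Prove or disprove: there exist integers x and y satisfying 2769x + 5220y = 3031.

There are no such integers.

gcd(2769, 5220) = 3, so every integer of the form 2769x + 5220y is a multiple of 3.
However 3031 leaves remainder 1 on division by 3.
Therefore 2769x + 5220y = 3031 has no solution in integers.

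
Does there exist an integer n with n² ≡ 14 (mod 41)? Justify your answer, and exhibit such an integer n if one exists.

No such integer exists.

41 is prime, so by Euler's criterion 14 is a square mod 41 iff 14^((41−1)/2) = 14^20 ≡ 1 (mod 41).
Repeated squaring mod 41: 14^2 = 196 ≡ 32; 14^4 ≡ 32² = 1024 ≡ 40; 14^8 ≡ 40² = 1600 ≡ 1; 14^16 ≡ 1² = 1 ≡ 1.
Since 20 = 16 + 4, 14^20 ≡ 1 · 40; multiplying out mod 41: 1·40 = 40 ≡ 40. Thus 14^20 ≡ 40 ≡ −1 (mod 41).
The value −1 means 14 is a non-residue modulo 41, so n² ≡ 14 (mod 41) is impossible.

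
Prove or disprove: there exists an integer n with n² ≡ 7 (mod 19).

n = 11 works: 11² = 121, and 121 − 7 = 114 = 6·19.

n = 11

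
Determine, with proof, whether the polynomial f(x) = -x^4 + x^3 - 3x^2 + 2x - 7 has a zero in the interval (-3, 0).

f(-3) = -148 and f(0) = -7, both negative, so a sign-change argument is unavailable; we show f keeps this sign on the whole interval.
Shift to the endpoint 0: with x = −u (0 < u < 3), one computes f(−u) = -u^4 - u^3 - 3u^2 - 2u - 7.
The nonzero coefficients here are all negative, so for u > 0 every term is negative (or zero), and the constant term -7 is strictly negative.
Therefore f(x) < 0 throughout (-3, 0), and f has no zero there.

No such root exists.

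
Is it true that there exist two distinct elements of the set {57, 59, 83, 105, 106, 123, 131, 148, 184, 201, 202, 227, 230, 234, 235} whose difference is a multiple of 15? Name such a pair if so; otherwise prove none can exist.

No, no such pair exists.

Residues mod 15: 57↦12, 59↦14, 83↦8, 105↦0, 106↦1, 123↦3, 131↦11, 148↦13, 184↦4, 201↦6, 202↦7, 227↦2, 230↦5, 234↦9, 235↦10.
These 15 residues are pairwise different, hence no difference of two elements is divisible by 15.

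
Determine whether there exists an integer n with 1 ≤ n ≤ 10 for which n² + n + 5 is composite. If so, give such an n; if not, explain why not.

n = 5

At n = 5: 5² + 5 + 5 = 35 = 5·7, which is composite.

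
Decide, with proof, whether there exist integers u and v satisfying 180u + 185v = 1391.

Both 180 and 185 are divisible by gcd(180, 185) = 5, hence so is any combination 180u + 185v.
But 1391 is not a multiple of 5 (it leaves remainder 1).
Hence no integers u, v satisfy the equation.

No, no such integers exist.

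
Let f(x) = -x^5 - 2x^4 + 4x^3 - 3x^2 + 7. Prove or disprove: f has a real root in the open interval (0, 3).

Such a root exists.

f(0) = 7 and f(3) = -317, which have opposite signs.
Since f is a polynomial it is continuous on [0, 3].
By the Intermediate Value Theorem, f takes the value 0 somewhere in the open interval.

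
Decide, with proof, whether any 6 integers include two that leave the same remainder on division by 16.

Consider the 6 integers 13, 14, …, 18. They lie in distinct residue classes modulo 16, since 6 ≤ 16.
Hence this collection has no pair with equal remainders mod 16, disproving the claim.

No, the set {13, 14, 15, 16, 17, 18} is a counterexample.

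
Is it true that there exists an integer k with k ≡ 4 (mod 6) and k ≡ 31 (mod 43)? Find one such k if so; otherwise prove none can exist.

k = 160

Since 6 and 43 share no common factor, CRT says the pair of congruences has a solution (unique mod 258).
Any solution of the first congruence is k = 4 + 6t; substituting into the second, 6t ≡ 31 − 4 ≡ 27 (mod 43).
To invert 6 modulo 43: 43 = 7·6 + 1, 6 = 6·1 + 0, and unwinding, 1 = 43 − 7·6. Thus 6⁻¹ ≡ -7 ≡ 36 (mod 43).
Therefore t ≡ 36·27 = 972 ≡ 26 (mod 43).
Taking t = 26 gives k = 4 + 6·26 = 160.
Indeed 160 ≡ 4 (mod 6) and 160 ≡ 31 (mod 43).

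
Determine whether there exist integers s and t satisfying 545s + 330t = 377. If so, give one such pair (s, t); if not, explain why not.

No such integers exist.

Any value of 545s + 330t is a multiple of gcd(545, 330) = 5.
But 377 = 5·75 + 2, so 5 ∤ 377.
Hence no integers s, t satisfy the equation.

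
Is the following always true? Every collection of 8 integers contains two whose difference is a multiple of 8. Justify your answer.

Try 8 consecutive integers, 6, 7, …, 13. Their remainders mod 8 are 6, 7, 0, 1, 2, 3, 4, 5 — pairwise different, as any 8 ≤ 8 consecutive integers have distinct residues.
Any two of them differ by at most 7 < 8 and by at least 1, so no difference is a multiple of 8.

No; for instance {6, 7, 8, 9, 10, 11, 12, 13} is a counterexample.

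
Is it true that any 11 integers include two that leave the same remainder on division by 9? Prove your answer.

Yes.

Each integer lies in one of the 9 residue classes modulo 9.
With 11 integers and only 9 classes, the pigeonhole principle forces two of them, say a and b, into the same class.
That is, a and b leave the same remainder on division by 9, as claimed.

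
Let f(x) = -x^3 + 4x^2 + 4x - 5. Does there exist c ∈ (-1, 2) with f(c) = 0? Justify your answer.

Such a root exists.

f(-1) = -4 and f(2) = 11, which have opposite signs.
f is continuous everywhere (it is a polynomial), in particular on [-1, 2].
By the Intermediate Value Theorem, f takes the value 0 somewhere in the open interval.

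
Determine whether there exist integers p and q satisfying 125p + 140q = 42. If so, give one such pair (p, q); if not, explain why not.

Any value of 125p + 140q is a multiple of gcd(125, 140) = 5.
But 42 = 5·8 + 2, so 5 ∤ 42.
So the equation is unsolvable over ℤ.

There are no such integers.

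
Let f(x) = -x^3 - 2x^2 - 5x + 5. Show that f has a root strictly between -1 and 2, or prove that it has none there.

f(-1) = 9 and f(2) = -21, which have opposite signs.
f is continuous everywhere (it is a polynomial), in particular on [-1, 2].
By the Intermediate Value Theorem, f takes the value 0 somewhere in the open interval.

Such a root exists.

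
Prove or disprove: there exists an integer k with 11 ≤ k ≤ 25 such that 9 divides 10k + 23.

k = 13 works, since 10·13 + 23 = 153 = 17·9.

k = 13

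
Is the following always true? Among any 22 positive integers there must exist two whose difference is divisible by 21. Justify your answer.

There are exactly 21 possible remainders on division by 21.
Placing 22 integers into 21 classes, some class receives at least two — say a and b.
Their difference a − b is then a multiple of 21.

Yes, this is always true.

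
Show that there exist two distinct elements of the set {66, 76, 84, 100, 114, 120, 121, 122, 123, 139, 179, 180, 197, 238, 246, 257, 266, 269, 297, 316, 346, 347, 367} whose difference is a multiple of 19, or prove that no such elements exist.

The pair (66, 123) works.

Reduce each element mod 19: 66↦9, 76↦0, 84↦8, 100↦5, 114↦0, 120↦6, 121↦7, 122↦8, 123↦9, 139↦6, 179↦8, 180↦9, 197↦7, 238↦10, 246↦18, 257↦10, 266↦0, 269↦3, 297↦12, 316↦12, 346↦4, 347↦5, 367↦6. The residue 9 repeats (at 66 and 123), and 123 − 66 = 57 = 3·19.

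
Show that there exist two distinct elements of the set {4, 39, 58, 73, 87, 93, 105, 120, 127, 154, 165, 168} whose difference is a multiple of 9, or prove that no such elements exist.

4 mod 9 = 4 and 58 mod 9 = 4, so 58 − 4 = 54 = 6·9.

Yes: 4 and 58.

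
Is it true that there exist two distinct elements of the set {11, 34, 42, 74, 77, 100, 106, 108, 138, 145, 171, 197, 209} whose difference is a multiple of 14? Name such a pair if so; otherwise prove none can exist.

Two integers differ by a multiple of 14 exactly when they have the same residue mod 14. The residues are 11↦11, 34↦6, 42↦0, 74↦4, 77↦7, 100↦2, 106↦8, 108↦10, 138↦12, 145↦5, 171↦3, 197↦1, 209↦13.
All 13 residues are distinct, so no two elements differ by a multiple of 14.

No such pair exists.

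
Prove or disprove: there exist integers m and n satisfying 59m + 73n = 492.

m = 17, n = -7

59 and 73 are coprime, so 59m + 73n ranges over all of ℤ.
Dividing repeatedly: 73 = 1·59 + 14, 59 = 4·14 + 3, 14 = 4·3 + 2, 3 = 1·2 + 1, 2 = 2·1 + 0.
Back-substituting, 1 = 3 − 1·2 = 3 − (14 − 4·3) = −14 + 5·3 = −14 + 5·(59 − 4·14) = 5·59 − 21·14 = 5·59 − 21·(73 − 1·59) = −21·73 + 26·59; that is, 59·26 + 73·(-21) = 1.
Scaling by 492 gives the particular solution (m, n) = (12792, -10332).
The general solution is m = 12792 + 73k, n = -10332 − 59k; taking k = -175 gives the smaller pair m = 17, n = -7.
Indeed 59·17 + 73·(-7) = 1003 − 511 = 492.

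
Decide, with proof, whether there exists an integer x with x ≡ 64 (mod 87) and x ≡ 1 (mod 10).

x = 151

Since 87 and 10 share no common factor, CRT says the pair of congruences has a solution (unique mod 870).
Any solution of the first congruence is x = 64 + 87t; substituting into the second, 87t ≡ 1 − 64 ≡ 7 (mod 10).
87 ≡ 7 (mod 10), so this reads 7t ≡ 7 (mod 10). Note 7·3 = 21 ≡ 1 (mod 10) (as 21 − 1 = 2·10), so 7⁻¹ ≡ 3.
Therefore t ≡ 3·7 = 21 ≡ 1 (mod 10).
Taking t = 1 gives x = 64 + 87·1 = 151.
Check: 151 mod 87 = 64, 151 mod 10 = 1. ✓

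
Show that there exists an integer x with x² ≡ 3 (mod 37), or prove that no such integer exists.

x = 22 works: 22² = 484, and 484 − 3 = 481 = 13·37.

x = 22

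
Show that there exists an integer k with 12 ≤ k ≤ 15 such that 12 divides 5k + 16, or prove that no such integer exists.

There is no such integer k in that range.

The values of 5k + 16 for k = 12, 13, 14, 15 are 76, 81, 86, 91; reduced mod 12 these are 4, 9, 2, 7.
Since 0 is absent from this list, 12 ∤ 5k + 16 for every k with 12 ≤ k ≤ 15.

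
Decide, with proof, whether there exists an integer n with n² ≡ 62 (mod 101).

101 is prime, so by Euler's criterion 62 is a square mod 101 iff 62^((101−1)/2) = 62^50 ≡ 1 (mod 101).
Squaring successively (mod 101): 62^2 = 3844 ≡ 6; 62^4 ≡ 6² = 36 ≡ 36; 62^8 ≡ 36² = 1296 ≡ 84; 62^16 ≡ 84² = 7056 ≡ 87; 62^32 ≡ 87² = 7569 ≡ 95.
Since 50 = 32 + 16 + 2, 62^50 ≡ 95 · 87 · 6; multiplying out mod 101: 95·87 = 8265 ≡ 84, then 84·6 = 504 ≡ 100. Thus 62^50 ≡ 100 ≡ −1 (mod 101).
The value −1 means 62 is a non-residue modulo 101, so n² ≡ 62 (mod 101) is impossible.

There is no such integer.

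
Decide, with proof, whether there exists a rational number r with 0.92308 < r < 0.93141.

Multiplying by 14: 14·0.92308 = 12.92312 and 14·0.93141 = 13.03974, so the integer 13 lies strictly between them.
So r = 13/14 works: it is a ratio of integers, and dividing 14·0.92308 < 13 < 14·0.93141 through by 14 gives 0.92308 < 13/14 < 0.93141.

r = 13/14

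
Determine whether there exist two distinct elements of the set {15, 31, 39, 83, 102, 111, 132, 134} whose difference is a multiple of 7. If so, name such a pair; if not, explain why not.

15 and 134 are such a pair.

15 mod 7 = 1 and 134 mod 7 = 1, so 134 − 15 = 119 = 17·7.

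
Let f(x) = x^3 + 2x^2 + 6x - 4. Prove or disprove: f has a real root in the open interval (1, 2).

Evaluate at the endpoints: f(1) = 5, f(2) = 24 — same sign (positive).
f'(x) = 3x^2 + 4x + 6 has discriminant 4² − 4·3·6 = -56 < 0, so f' has no real roots and is positive for every real x.
So f is strictly increasing; between 1 and 2 its values lie between f(1) = 5 and f(2) = 24, all positive. Therefore f has no root in (1, 2).

No such root exists.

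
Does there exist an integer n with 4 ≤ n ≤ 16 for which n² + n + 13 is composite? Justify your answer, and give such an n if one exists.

n = 7

At n = 7: 7² + 7 + 13 = 69 = 3·23, which is composite.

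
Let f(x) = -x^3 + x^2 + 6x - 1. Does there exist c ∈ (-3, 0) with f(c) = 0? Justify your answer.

f(-3) = 17 and f(0) = -1, which have opposite signs.
Since f is a polynomial it is continuous on [-3, 0].
By the Intermediate Value Theorem f must vanish at some point of (-3, 0).

Yes, such a c exists.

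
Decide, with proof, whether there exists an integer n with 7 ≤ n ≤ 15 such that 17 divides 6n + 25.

Scanning upward from n = 7 gives 67, 73, 79, none divisible by 17. n = 10 works, since 6·10 + 25 = 85 = 5·17.

n = 10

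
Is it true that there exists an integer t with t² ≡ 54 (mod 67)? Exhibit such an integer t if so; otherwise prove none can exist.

t = 56

t = 56 works: 56² = 3136, and 3136 − 54 = 3082 = 46·67.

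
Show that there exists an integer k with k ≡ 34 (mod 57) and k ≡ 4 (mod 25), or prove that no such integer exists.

gcd(57, 25) = 1, so the Chinese Remainder Theorem guarantees exactly one residue class mod 1425 satisfying both.
Any solution of the first congruence is k = 34 + 57t; substituting into the second, 57t ≡ 4 − 34 ≡ 20 (mod 25).
57 ≡ 7 (mod 25), so this reads 7t ≡ 20 (mod 25). Invert 7 mod 25 by the Euclidean algorithm: 25 = 3·7 + 4, 7 = 1·4 + 3, 4 = 1·3 + 1, 3 = 3·1 + 0; back-substituting, 1 = 4 − 1·3 = 4 − (7 − 1·4) = −7 + 2·4 = −7 + 2·(25 − 3·7) = 2·25 − 7·7. Hence 7·(-7) ≡ 1, so 7⁻¹ ≡ -7 ≡ 18 (mod 25).
Multiplying by 18: t ≡ 18·20 = 360 ≡ 10 (mod 25).
With t = 10: k = 34 + 57·10 = 604.
Check: 604 mod 57 = 34, 604 mod 25 = 4. ✓

k = 604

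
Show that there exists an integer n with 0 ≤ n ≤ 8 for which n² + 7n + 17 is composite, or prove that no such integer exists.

At n = 5: 5² + 7·5 + 17 = 77 = 7·11, which is composite.

n = 5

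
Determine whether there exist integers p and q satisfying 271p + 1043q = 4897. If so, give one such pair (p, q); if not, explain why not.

271 and 1043 are coprime, so 271p + 1043q ranges over all of ℤ.
Run the Euclidean algorithm on 1043 and 271: 1043 = 3·271 + 230, 271 = 1·230 + 41, 230 = 5·41 + 25, 41 = 1·25 + 16, 25 = 1·16 + 9, 16 = 1·9 + 7, 9 = 1·7 + 2, 7 = 3·2 + 1, 2 = 2·1 + 0.
Unwinding: 1 = 7 − 3·2 = 7 − 3·(9 − 1·7) = −3·9 + 4·7 = −3·9 + 4·(16 − 1·9) = 4·16 − 7·9 = 4·16 − 7·(25 − 1·16) = −7·25 + 11·16 = −7·25 + 11·(41 − 1·25) = 11·41 − 18·25 = 11·41 − 18·(230 − 5·41) = −18·230 + 101·41 = −18·230 + 101·(271 − 1·230) = 101·271 − 119·230 = 101·271 − 119·(1043 − 3·271) = −119·1043 + 458·271, i.e. 271·458 + 1043·(-119) = 1.
Multiplying through by 4897: p = 458·4897 = 2242826, q = (-119)·4897 = -582743 is a solution.
The general solution is p = 2242826 + 1043k, q = -582743 − 271k; taking k = -2150 gives the smaller pair p = 376, q = -93.
Indeed 271·376 + 1043·(-93) = 101896 − 96999 = 4897.

p = 376, q = -93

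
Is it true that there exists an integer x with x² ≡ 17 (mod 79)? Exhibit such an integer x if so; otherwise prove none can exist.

No, no such integer exists.

79 is prime, so by Euler's criterion 17 is a square mod 79 iff 17^((79−1)/2) = 17^39 ≡ 1 (mod 79).
Repeated squaring mod 79: 17^2 = 289 ≡ 52; 17^4 ≡ 52² = 2704 ≡ 18; 17^8 ≡ 18² = 324 ≡ 8; 17^16 ≡ 8² = 64 ≡ 64; 17^32 ≡ 64² = 4096 ≡ 67.
Since 39 = 32 + 4 + 2 + 1, 17^39 ≡ 67 · 18 · 52 · 17; multiplying out mod 79: 67·18 = 1206 ≡ 21, then 21·52 = 1092 ≡ 65, then 65·17 = 1105 ≡ 78. Thus 17^39 ≡ 78 ≡ −1 (mod 79).
By Euler's criterion 17 is a quadratic non-residue mod 79: no x satisfies x² ≡ 17 (mod 79).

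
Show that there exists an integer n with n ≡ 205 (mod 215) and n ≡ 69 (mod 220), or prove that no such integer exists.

There is no such integer.

gcd(215, 220) = 5. If n ≡ 205 (mod 215) and n ≡ 69 (mod 220), then n ≡ 205 (mod 5) and n ≡ 69 (mod 5).
But 205 mod 5 = 0 while 69 mod 5 = 4, a contradiction.
So no integer satisfies both congruences.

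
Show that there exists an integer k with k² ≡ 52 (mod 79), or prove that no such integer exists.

Take k = 17. Then 17² = 289 = 3·79 + 52, so 17² ≡ 52 (mod 79).

k = 17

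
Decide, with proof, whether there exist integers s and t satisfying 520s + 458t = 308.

s = 101, t = -114

Every value of 520s + 458t is a multiple of gcd(520, 458) = 2; since 2 ∣ 308, solutions exist.
Dividing through by 2 reduces the equation to 260s + 229t = 154.
Dividing repeatedly: 260 = 1·229 + 31, 229 = 7·31 + 12, 31 = 2·12 + 7, 12 = 1·7 + 5, 7 = 1·5 + 2, 5 = 2·2 + 1, 2 = 2·1 + 0.
Unwinding: 1 = 5 − 2·2 = 5 − 2·(7 − 1·5) = −2·7 + 3·5 = −2·7 + 3·(12 − 1·7) = 3·12 − 5·7 = 3·12 − 5·(31 − 2·12) = −5·31 + 13·12 = −5·31 + 13·(229 − 7·31) = 13·229 − 96·31 = 13·229 − 96·(260 − 1·229) = −96·260 + 109·229, i.e. 260·(-96) + 229·109 = 1.
Times 154: 260·(-14784) + 229·16786 = 154, so (-14784, 16786) solves it.
Shifting by a multiple of (229, −260) keeps it a solution: s = -14784 + 65·229 = 101, t = 16786 − 65·260 = -114.
Check: 520·101 + 458·(-114) = 52520 − 52212 = 308. ✓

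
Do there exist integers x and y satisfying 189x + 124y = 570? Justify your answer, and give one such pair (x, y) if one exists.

189 and 124 are coprime, so 189x + 124y ranges over all of ℤ.
Euclidean algorithm: 189 = 1·124 + 65, 124 = 1·65 + 59, 65 = 1·59 + 6, 59 = 9·6 + 5, 6 = 1·5 + 1, 5 = 5·1 + 0.
Working back up the chain: 1 = 6 − 1·5 = 6 − (59 − 9·6) = −59 + 10·6 = −59 + 10·(65 − 1·59) = 10·65 − 11·59 = 10·65 − 11·(124 − 1·65) = −11·124 + 21·65 = −11·124 + 21·(189 − 1·124) = 21·189 − 32·124. So 189·21 + 124·(-32) = 1.
Scaling by 570 gives the particular solution (x, y) = (11970, -18240).
Subtracting 96·124 from x and adding 96·189 to y gives the tidier solution (66, -96).
Check: 189·66 + 124·(-96) = 12474 − 11904 = 570. ✓

x = 66, y = -96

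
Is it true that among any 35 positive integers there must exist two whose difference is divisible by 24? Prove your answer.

True.

Partition the integers by their residue mod 24; there are 24 classes.
Placing 35 integers into 24 classes, some class receives at least two — say a and b.
Then a ≡ b (mod 24), i.e. 24 ∣ (a − b).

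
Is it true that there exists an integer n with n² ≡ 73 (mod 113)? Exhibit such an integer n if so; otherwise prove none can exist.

Apply Euler's criterion with the prime 113: 73 is a quadratic residue iff 73^56 ≡ 1 (mod 113), and a non-residue iff it is ≡ −1.
Repeated squaring mod 113: 73^2 = 5329 ≡ 18; 73^4 ≡ 18² = 324 ≡ 98; 73^8 ≡ 98² = 9604 ≡ 112; 73^16 ≡ 112² = 12544 ≡ 1; 73^32 ≡ 1² = 1 ≡ 1.
Since 56 = 32 + 16 + 8, 73^56 ≡ 1 · 1 · 112; multiplying out mod 113: 1·1 = 1 ≡ 1, then 1·112 = 112 ≡ 112. Thus 73^56 ≡ 112 ≡ −1 (mod 113).
The value −1 means 73 is a non-residue modulo 113, so n² ≡ 73 (mod 113) is impossible.

No, no such integer exists.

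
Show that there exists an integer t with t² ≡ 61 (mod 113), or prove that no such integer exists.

t = 20 works: 20² = 400, and 400 − 61 = 339 = 3·113.

t = 20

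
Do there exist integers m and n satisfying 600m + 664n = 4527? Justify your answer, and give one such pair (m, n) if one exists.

gcd(600, 664) = 8, so every integer of the form 600m + 664n is a multiple of 8.
However 4527 leaves remainder 7 on division by 8.
Hence no integers m, n satisfy the equation.

No, no such integers exist.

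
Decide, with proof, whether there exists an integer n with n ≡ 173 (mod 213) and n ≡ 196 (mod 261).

gcd(213, 261) = 3. If n ≡ 173 (mod 213) and n ≡ 196 (mod 261), then n ≡ 173 (mod 3) and n ≡ 196 (mod 3).
These are incompatible: 173 − 196 = -23 is not divisible by 3.
Hence the system has no solution.

No, no such integer exists.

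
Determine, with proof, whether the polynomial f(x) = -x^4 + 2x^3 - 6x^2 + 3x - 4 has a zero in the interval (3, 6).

No such root exists.

f(3) = -76 and f(6) = -1066, both negative, so a sign-change argument is unavailable; we show f keeps this sign on the whole interval.
Substitute x = 3 + u, where 0 < u < 3 on the interval. Expanding, f(3 + u) = -u^4 - 10u^3 - 42u^2 - 87u - 76.
All 5 nonzero coefficients of this polynomial in u are negative; hence for u > 0 the value is a sum of negative terms (the constant -76 among them).
Therefore f(x) < 0 throughout (3, 6), and f has no zero there.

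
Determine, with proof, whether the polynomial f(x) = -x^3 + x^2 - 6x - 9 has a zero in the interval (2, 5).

Evaluate at the endpoints: f(2) = -25, f(5) = -139 — same sign (negative).
f'(x) = -3x^2 + 2x - 6 has discriminant 2² − 4·(-3)·(-6) = -68 < 0, so f' has no real roots and is negative for every real x.
So f is strictly decreasing; between 2 and 5 its values lie between f(2) = -25 and f(5) = -139, all negative. Therefore f has no root in (2, 5).

No.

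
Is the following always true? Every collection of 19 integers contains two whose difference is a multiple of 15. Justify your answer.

Each integer lies in one of the 15 residue classes modulo 15.
Since 19 > 15, two of the 19 integers must share a residue class by the pigeonhole principle; call them a and b.
Their difference a − b is then a multiple of 15.

Yes, this is always true.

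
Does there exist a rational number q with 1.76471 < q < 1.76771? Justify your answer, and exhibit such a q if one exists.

q = 53/30

Look for a denominator N such that an integer falls strictly between N·1.76471 and N·1.76771. N = 30 works: 30·1.76471 = 52.94130 < 53 < 53.03130 = 30·1.76771.
Hence 53/30 is a rational number with 1.76471 < 53/30 < 1.76771.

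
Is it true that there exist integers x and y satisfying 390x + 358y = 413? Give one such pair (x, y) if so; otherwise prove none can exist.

No such integers exist.

Both 390 and 358 are divisible by gcd(390, 358) = 2, hence so is any combination 390x + 358y.
But 413 is not a multiple of 2 (it leaves remainder 1).
Hence no integers x, y satisfy the equation.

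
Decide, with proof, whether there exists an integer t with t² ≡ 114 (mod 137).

There is no such integer.

Apply Euler's criterion with the prime 137: 114 is a quadratic residue iff 114^68 ≡ 1 (mod 137), and a non-residue iff it is ≡ −1.
Repeated squaring mod 137: 114^2 = 12996 ≡ 118; 114^4 ≡ 118² = 13924 ≡ 87; 114^8 ≡ 87² = 7569 ≡ 34; 114^16 ≡ 34² = 1156 ≡ 60; 114^32 ≡ 60² = 3600 ≡ 38; 114^64 ≡ 38² = 1444 ≡ 74.
Since 68 = 64 + 4, 114^68 ≡ 74 · 87; multiplying out mod 137: 74·87 = 6438 ≡ 136. Thus 114^68 ≡ 136 ≡ −1 (mod 137).
By Euler's criterion 114 is a quadratic non-residue mod 137: no t satisfies t² ≡ 114 (mod 137).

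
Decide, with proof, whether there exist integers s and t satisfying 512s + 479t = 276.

512 and 479 are coprime, so 512s + 479t ranges over all of ℤ.
Euclidean algorithm: 512 = 1·479 + 33, 479 = 14·33 + 17, 33 = 1·17 + 16, 17 = 1·16 + 1, 16 = 16·1 + 0.
Unwinding: 1 = 17 − 1·16 = 17 − (33 − 1·17) = −33 + 2·17 = −33 + 2·(479 − 14·33) = 2·479 − 29·33 = 2·479 − 29·(512 − 1·479) = −29·512 + 31·479, i.e. 512·(-29) + 479·31 = 1.
Multiplying through by 276: s = (-29)·276 = -8004, t = 31·276 = 8556 is a solution.
The general solution is s = -8004 + 479k, t = 8556 − 512k; taking k = 17 gives the smaller pair s = 139, t = -148.
Indeed 512·139 + 479·(-148) = 71168 − 70892 = 276.

s = 139, t = -148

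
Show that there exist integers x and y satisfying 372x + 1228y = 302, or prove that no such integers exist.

Both 372 and 1228 are divisible by gcd(372, 1228) = 4, hence so is any combination 372x + 1228y.
However 302 leaves remainder 2 on division by 4.
So the equation is unsolvable over ℤ.

No such integers exist.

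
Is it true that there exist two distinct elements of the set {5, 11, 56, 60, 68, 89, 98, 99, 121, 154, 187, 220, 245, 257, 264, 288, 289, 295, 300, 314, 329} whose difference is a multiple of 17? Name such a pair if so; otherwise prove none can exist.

Both 5 and 56 leave remainder 5 on division by 17; their difference 51 = 3·17 is a multiple of 17.

5 and 56 are such a pair.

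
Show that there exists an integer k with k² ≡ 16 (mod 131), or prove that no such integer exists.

Take k = 4. Then 4² = 16, and since 0 ≤ 16 < 131 this is already reduced: 4² ≡ 16 (mod 131).

k = 4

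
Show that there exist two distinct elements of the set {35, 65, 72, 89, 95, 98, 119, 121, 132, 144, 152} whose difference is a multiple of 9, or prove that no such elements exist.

The pair (35, 89) works.

Reduce each element mod 9: 35↦8, 65↦2, 72↦0, 89↦8, 95↦5, 98↦8, 119↦2, 121↦4, 132↦6, 144↦0, 152↦8. The residue 8 repeats (at 35 and 89), and 89 − 35 = 54 = 6·9.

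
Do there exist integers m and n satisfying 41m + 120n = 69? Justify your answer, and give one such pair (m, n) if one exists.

m = 69, n = -23

41 and 120 are coprime, so 41m + 120n ranges over all of ℤ.
Run the Euclidean algorithm on 120 and 41: 120 = 2·41 + 38, 41 = 1·38 + 3, 38 = 12·3 + 2, 3 = 1·2 + 1, 2 = 2·1 + 0.
Back-substituting, 1 = 3 − 1·2 = 3 − (38 − 12·3) = −38 + 13·3 = −38 + 13·(41 − 1·38) = 13·41 − 14·38 = 13·41 − 14·(120 − 2·41) = −14·120 + 41·41; that is, 41·41 + 120·(-14) = 1.
Times 69: 41·2829 + 120·(-966) = 69, so (2829, -966) solves it.
Subtracting 23·120 from m and adding 23·41 to n gives the tidier solution (69, -23).
Indeed 41·69 + 120·(-23) = 2829 − 2760 = 69.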